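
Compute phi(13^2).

156

φ(169) = 169 · (1 − 1/13)
       = 169 · 12/13 = 156.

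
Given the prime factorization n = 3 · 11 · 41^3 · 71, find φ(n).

94136000

φ(161481903) = 161481903 · (1 − 1/3) · (1 − 1/11) · (1 − 1/41) · (1 − 1/71)
       = 161481903 · 56000/96063 = 94136000.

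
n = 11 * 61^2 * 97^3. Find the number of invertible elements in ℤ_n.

φ(11) = 11 − 1 = 10.
φ(61^2) = 61^1·(61−1) = 61·60 = 3660.
φ(97^3) = 97^2·(97−1) = 9409·96 = 903264.
φ(37356618563) = 10 × 3660 × 903264 = 33059462400.

33059462400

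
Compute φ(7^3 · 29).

8232

φ(9947) = 9947 · (1 − 1/7) · (1 − 1/29)
       = 9947 · 168/203 = 8232.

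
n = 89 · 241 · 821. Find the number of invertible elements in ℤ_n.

φ(89) = 89 − 1 = 88.
φ(241) = 241 − 1 = 240.
φ(821) = 821 − 1 = 820.
Multiply: 88 · 240 · 820 = 17318400.

17318400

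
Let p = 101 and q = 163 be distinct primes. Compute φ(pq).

For distinct primes, φ(pq) = (p−1)(q−1) = 100 × 162 = 16200.

16200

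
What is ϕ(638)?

Prime factorization: 638 = 2 · 11 · 29.
φ(638) = 638 · (1 − 1/2) · (1 − 1/11) · (1 − 1/29)
       = 638 · 280/638 = 280.

280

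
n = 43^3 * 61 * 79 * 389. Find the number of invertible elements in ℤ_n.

141014502720

φ(149043106637) = 149043106637 · (1 − 1/43) · (1 − 1/61) · (1 − 1/79) · (1 − 1/389)
       = 149043106637 · 76265280/80607413 = 141014502720.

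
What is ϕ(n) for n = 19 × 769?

φ(19) = 19 − 1 = 18.
φ(769) = 769 − 1 = 768.
Since φ is multiplicative, φ(14611) = 18 · 768 = 13824.

13824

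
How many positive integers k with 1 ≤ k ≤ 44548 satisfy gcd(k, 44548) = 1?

First factor: 44548 = 2^2 · 7 · 37 · 43.
φ(2^2) = 2^2 − 2^1 = 4 − 2 = 2.
φ(7) = 7 − 1 = 6.
φ(37) = 37 − 1 = 36.
φ(43) = 43 − 1 = 42.
φ(44548) = 2 × 6 × 36 × 42 = 18144.

18144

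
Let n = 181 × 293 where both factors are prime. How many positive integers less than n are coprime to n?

φ(n) = (p − 1)(q − 1) = (181−1)(293−1) = 180·292 = 52560.

52560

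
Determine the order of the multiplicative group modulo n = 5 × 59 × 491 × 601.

68208000

φ(87051845) = 87051845 · (1 − 1/5) · (1 − 1/59) · (1 − 1/491) · (1 − 1/601)
       = 87051845 · 68208000/87051845 = 68208000.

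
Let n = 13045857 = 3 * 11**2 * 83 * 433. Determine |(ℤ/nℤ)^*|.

7793280

φ(3) = 3 − 1 = 2.
φ(11^2) = 11^2 − 11^1 = 121 − 11 = 110.
φ(83) = 83 − 1 = 82.
φ(433) = 433 − 1 = 432.
φ(13045857) = 2 × 110 × 82 × 432 = 7793280.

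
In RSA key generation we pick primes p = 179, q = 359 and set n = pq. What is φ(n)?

63724

φ(179) = 179 − 1 = 178.
φ(359) = 359 − 1 = 358.
φ(64261) = 178 × 358 = 63724.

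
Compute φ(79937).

65520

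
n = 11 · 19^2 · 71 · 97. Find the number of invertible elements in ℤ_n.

φ(11) = 11 − 1 = 10.
φ(19^2) = 19^2 − 19^1 = 361 − 19 = 342.
φ(71) = 71 − 1 = 70.
φ(97) = 97 − 1 = 96.
φ(27348277) = 10 × 342 × 70 × 96 = 22982400.

22982400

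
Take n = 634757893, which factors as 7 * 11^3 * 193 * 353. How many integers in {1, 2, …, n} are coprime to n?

φ(634757893) = 634757893 · (1 − 1/7) · (1 − 1/11) · (1 − 1/193) · (1 − 1/353)
       = 634757893 · 4055040/5245933 = 490659840.

490659840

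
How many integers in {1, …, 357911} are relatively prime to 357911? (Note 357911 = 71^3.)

352870

φ(71^3) = 71^3 − 71^2 = 357911 − 5041 = 352870.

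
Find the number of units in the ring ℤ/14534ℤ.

6552

14534 = 2 · 13^2 · 43.
φ(14534) = 14534 · (1 − 1/2) · (1 − 1/13) · (1 − 1/43)
       = 14534 · 504/1118 = 6552.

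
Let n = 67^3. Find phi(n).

296274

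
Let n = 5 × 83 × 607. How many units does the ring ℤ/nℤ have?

198768

φ(5) = 5 − 1 = 4.
φ(83) = 83 − 1 = 82.
φ(607) = 607 − 1 = 606.
Multiply: 4 · 82 · 606 = 198768.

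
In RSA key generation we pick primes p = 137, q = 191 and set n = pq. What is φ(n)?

25840

For distinct primes, φ(pq) = (p−1)(q−1) = 136 × 190 = 25840.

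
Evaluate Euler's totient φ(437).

Factor 437: 437 = 19 × 23.
φ(19) = 19 − 1 = 18.
φ(23) = 23 − 1 = 22.
φ(437) = 18 × 22 = 396.

396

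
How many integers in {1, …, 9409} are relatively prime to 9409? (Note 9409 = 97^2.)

9312

φ(97^2) = 97^1·(97−1) = 97·96 = 9312.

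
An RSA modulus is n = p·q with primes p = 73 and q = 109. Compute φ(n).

7776

φ(73) = 73 − 1 = 72.
φ(109) = 109 − 1 = 108.
Since φ is multiplicative, φ(7957) = 72 · 108 = 7776.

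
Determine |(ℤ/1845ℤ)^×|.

1845 = 3^2 * 5 * 41.
φ(1845) = 1845 · (1 − 1/3) · (1 − 1/5) · (1 − 1/41)
       = 1845 · 320/615 = 960.

960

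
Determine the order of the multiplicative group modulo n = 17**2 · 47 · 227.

2827712

φ(3083341) = 3083341 · (1 − 1/17) · (1 − 1/47) · (1 − 1/227)
       = 3083341 · 166336/181373 = 2827712.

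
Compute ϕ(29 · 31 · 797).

668640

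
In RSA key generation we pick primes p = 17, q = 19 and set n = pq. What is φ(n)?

φ(17) = 17 − 1 = 16.
φ(19) = 19 − 1 = 18.
φ(323) = 16 × 18 = 288.

288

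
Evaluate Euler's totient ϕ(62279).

62279 = 7**2 · 31 · 41.
φ(7^2) = 7^2 − 7^1 = 49 − 7 = 42.
φ(31) = 31 − 1 = 30.
φ(41) = 41 − 1 = 40.
Multiply: 42 · 30 · 40 = 50400.

50400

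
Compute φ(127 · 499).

φ(127) = 127 − 1 = 126.
φ(499) = 499 − 1 = 498.
φ(63373) = 126 × 498 = 62748.

62748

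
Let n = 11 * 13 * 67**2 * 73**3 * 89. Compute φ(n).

17916817628160

φ(22225125902551) = 22225125902551 · (1 − 1/11) · (1 − 1/13) · (1 − 1/67) · (1 − 1/73) · (1 − 1/89)
       = 22225125902551 · 50181120/62247757 = 17916817628160.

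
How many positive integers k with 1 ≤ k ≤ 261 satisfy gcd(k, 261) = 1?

168

Factor 261: 261 = 3^2 · 29.
φ(261) = 261 · (1 − 1/3) · (1 − 1/29)
       = 261 · 56/87 = 168.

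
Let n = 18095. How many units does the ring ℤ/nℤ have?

18095 = 5 * 7 * 11 * 47.
φ(5) = 5 − 1 = 4.
φ(7) = 7 − 1 = 6.
φ(11) = 11 − 1 = 10.
φ(47) = 47 − 1 = 46.
Since φ is multiplicative, φ(18095) = 4 · 6 · 10 · 46 = 11040.

11040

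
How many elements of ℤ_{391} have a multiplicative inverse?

391 = 17 × 23.
φ(391) = 391 · (1 − 1/17) · (1 − 1/23)
       = 391 · 352/391 = 352.

352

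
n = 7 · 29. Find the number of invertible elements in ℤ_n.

φ(203) = 203 · (1 − 1/7) · (1 − 1/29)
       = 203 · 168/203 = 168.

168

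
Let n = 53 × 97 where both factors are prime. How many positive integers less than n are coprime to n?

4992

φ(5141) = 5141 · (1 − 1/53) · (1 − 1/97)
       = 5141 · 4992/5141 = 4992.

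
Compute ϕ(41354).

18480

Factor 41354: 41354 = 2 · 23 · 29 · 31.
φ(2) = 2 − 1 = 1.
φ(23) = 23 − 1 = 22.
φ(29) = 29 − 1 = 28.
φ(31) = 31 − 1 = 30.
φ(41354) = 1 × 22 × 28 × 30 = 18480.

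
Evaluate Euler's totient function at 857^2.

φ(734449) = 734449 · (1 − 1/857)
       = 734449 · 856/857 = 733592.

733592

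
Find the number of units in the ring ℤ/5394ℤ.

1680

First factor: 5394 = 2 * 3 * 29 * 31.
φ(5394) = 5394 · (1 − 1/2) · (1 − 1/3) · (1 − 1/29) · (1 − 1/31)
       = 5394 · 1680/5394 = 1680.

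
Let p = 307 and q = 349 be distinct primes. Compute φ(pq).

106488

φ(307) = 307 − 1 = 306.
φ(349) = 349 − 1 = 348.
Since φ is multiplicative, φ(107143) = 306 · 348 = 106488.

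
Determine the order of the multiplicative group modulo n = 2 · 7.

φ(14) = 14 · (1 − 1/2) · (1 − 1/7)
       = 14 · 6/14 = 6.

6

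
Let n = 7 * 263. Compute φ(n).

1572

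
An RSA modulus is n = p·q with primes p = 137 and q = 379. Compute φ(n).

51408

φ(pq) = (p−1)(q−1) = 136 · 378 = 51408.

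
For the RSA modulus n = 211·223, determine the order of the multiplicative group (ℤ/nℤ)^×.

φ(211) = 211 − 1 = 210.
φ(223) = 223 − 1 = 222.
Multiply: 210 · 222 = 46620.

46620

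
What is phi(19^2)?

342

φ(19^2) = 19^1·(19−1) = 19·18 = 342.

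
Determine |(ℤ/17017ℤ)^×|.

Factor 17017: 17017 = 7 * 11 * 13 * 17.
φ(17017) = 17017 · (1 − 1/7) · (1 − 1/11) · (1 − 1/13) · (1 − 1/17)
       = 17017 · 11520/17017 = 11520.

11520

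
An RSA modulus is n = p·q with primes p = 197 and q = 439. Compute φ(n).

φ(n) = (p − 1)(q − 1) = (197−1)(439−1) = 196·438 = 85848.

85848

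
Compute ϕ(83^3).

φ(83^3) = 83^3 − 83^2 = 571787 − 6889 = 564898.

564898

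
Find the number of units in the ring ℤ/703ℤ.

First factor: 703 = 19 · 37.
φ(19) = 19 − 1 = 18.
φ(37) = 37 − 1 = 36.
Since φ is multiplicative, φ(703) = 18 · 36 = 648.

648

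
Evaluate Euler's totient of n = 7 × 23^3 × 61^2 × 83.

φ(26303849467) = 26303849467 · (1 − 1/7) · (1 − 1/23) · (1 − 1/61) · (1 − 1/83)
       = 26303849467 · 649440/815143 = 20956779360.

20956779360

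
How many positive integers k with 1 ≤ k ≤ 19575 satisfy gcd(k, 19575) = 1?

10080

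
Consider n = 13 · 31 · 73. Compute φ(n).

25920

φ(13) = 13 − 1 = 12.
φ(31) = 31 − 1 = 30.
φ(73) = 73 − 1 = 72.
Since φ is multiplicative, φ(29419) = 12 · 30 · 72 = 25920.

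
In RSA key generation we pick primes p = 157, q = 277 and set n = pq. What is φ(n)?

φ(157) = 157 − 1 = 156.
φ(277) = 277 − 1 = 276.
φ(43489) = 156 × 276 = 43056.

43056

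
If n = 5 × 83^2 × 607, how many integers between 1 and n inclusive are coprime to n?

16497744

φ(20908115) = 20908115 · (1 − 1/5) · (1 − 1/83) · (1 − 1/607)
       = 20908115 · 198768/251905 = 16497744.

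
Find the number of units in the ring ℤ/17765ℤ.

11520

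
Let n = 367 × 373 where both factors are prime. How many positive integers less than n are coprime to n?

136152

φ(n) = (p − 1)(q − 1) = (367−1)(373−1) = 366·372 = 136152.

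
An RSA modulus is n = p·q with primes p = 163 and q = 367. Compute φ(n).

59292

φ(163) = 163 − 1 = 162.
φ(367) = 367 − 1 = 366.
Since φ is multiplicative, φ(59821) = 162 · 366 = 59292.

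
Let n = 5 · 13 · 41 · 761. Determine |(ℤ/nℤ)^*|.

1459200

φ(2028065) = 2028065 · (1 − 1/5) · (1 − 1/13) · (1 − 1/41) · (1 − 1/761)
       = 2028065 · 1459200/2028065 = 1459200.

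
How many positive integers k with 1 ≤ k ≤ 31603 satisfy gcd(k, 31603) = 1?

24960

31603 = 11 * 13^2 * 17.
φ(31603) = 31603 · (1 − 1/11) · (1 − 1/13) · (1 − 1/17)
       = 31603 · 1920/2431 = 24960.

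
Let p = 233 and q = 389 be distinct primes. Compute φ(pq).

φ(pq) = (p−1)(q−1) = 232 · 388 = 90016.

90016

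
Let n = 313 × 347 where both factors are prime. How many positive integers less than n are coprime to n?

φ(313) = 313 − 1 = 312.
φ(347) = 347 − 1 = 346.
φ(108611) = 312 × 346 = 107952.

107952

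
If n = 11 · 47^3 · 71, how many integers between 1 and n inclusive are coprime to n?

71129800

φ(11) = 11 − 1 = 10.
φ(47^3) = 47^2·(47−1) = 2209·46 = 101614.
φ(71) = 71 − 1 = 70.
φ(81085763) = 10 × 101614 × 70 = 71129800.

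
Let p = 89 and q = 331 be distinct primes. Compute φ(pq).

φ(pq) = (p−1)(q−1) = 88 · 330 = 29040.

29040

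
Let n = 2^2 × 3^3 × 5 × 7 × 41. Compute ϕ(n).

34560

φ(2^2) = 2^1·(2−1) = 2·1 = 2.
φ(3^3) = 3^3 − 3^2 = 27 − 9 = 18.
φ(5) = 5 − 1 = 4.
φ(7) = 7 − 1 = 6.
φ(41) = 41 − 1 = 40.
Multiply: 2 · 18 · 4 · 6 · 40 = 34560.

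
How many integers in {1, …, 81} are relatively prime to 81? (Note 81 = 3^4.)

54

φ(3^4) = 3^4 − 3^3 = 81 − 27 = 54.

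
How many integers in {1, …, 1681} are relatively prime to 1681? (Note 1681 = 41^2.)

φ(41^2) = 41^1·(41−1) = 41·40 = 1640.

1640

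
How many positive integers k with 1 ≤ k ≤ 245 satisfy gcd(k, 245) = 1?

168

Factor 245: 245 = 5 * 7**2.
φ(5) = 5 − 1 = 4.
φ(7^2) = 7^2 − 7^1 = 49 − 7 = 42.
φ(245) = 4 × 42 = 168.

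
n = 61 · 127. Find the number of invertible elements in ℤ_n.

7560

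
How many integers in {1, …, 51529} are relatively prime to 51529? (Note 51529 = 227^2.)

51302

φ(227^2) = 227^1·(227−1) = 227·226 = 51302.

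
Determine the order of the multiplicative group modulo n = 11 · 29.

φ(319) = 319 · (1 − 1/11) · (1 − 1/29)
       = 319 · 280/319 = 280.

280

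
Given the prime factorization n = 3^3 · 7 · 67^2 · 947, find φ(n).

451786896

φ(3^3) = 3^3 − 3^2 = 27 − 9 = 18.
φ(7) = 7 − 1 = 6.
φ(67^2) = 67^2 − 67^1 = 4489 − 67 = 4422.
φ(947) = 947 − 1 = 946.
Multiply: 18 · 6 · 4422 · 946 = 451786896.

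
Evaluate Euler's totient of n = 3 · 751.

φ(3) = 3 − 1 = 2.
φ(751) = 751 − 1 = 750.
Since φ is multiplicative, φ(2253) = 2 · 750 = 1500.

1500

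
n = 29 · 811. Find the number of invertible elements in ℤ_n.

22680

φ(23519) = 23519 · (1 − 1/29) · (1 − 1/811)
       = 23519 · 22680/23519 = 22680.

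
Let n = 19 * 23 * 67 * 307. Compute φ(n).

φ(8988653) = 8988653 · (1 − 1/19) · (1 − 1/23) · (1 − 1/67) · (1 − 1/307)
       = 8988653 · 7997616/8988653 = 7997616.

7997616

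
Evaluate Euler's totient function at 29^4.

682892

φ(29^4) = 29^3·(29−1) = 24389·28 = 682892.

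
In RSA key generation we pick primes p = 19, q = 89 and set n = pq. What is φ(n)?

For distinct primes, φ(pq) = (p−1)(q−1) = 18 × 88 = 1584.

1584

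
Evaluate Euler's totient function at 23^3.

11638

φ(12167) = 12167 · (1 − 1/23)
       = 12167 · 22/23 = 11638.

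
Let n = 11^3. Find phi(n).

φ(11^3) = 11^2·(11−1) = 121·10 = 1210.

1210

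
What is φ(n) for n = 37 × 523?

φ(19351) = 19351 · (1 − 1/37) · (1 − 1/523)
       = 19351 · 18792/19351 = 18792.

18792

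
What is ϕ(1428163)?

1219680

1428163 = 11**3 * 29 * 37.
φ(1428163) = 1428163 · (1 − 1/11) · (1 − 1/29) · (1 − 1/37)
       = 1428163 · 10080/11803 = 1219680.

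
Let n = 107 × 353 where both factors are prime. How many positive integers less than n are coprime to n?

φ(pq) = (p−1)(q−1) = 106 · 352 = 37312.

37312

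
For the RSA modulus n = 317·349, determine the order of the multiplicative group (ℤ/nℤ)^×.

109968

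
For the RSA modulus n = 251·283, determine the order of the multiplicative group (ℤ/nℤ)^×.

70500

φ(71033) = 71033 · (1 − 1/251) · (1 − 1/283)
       = 71033 · 70500/71033 = 70500.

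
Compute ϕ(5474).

Factor 5474: 5474 = 2 · 7 · 17 · 23.
φ(5474) = 5474 · (1 − 1/2) · (1 − 1/7) · (1 − 1/17) · (1 − 1/23)
       = 5474 · 2112/5474 = 2112.

2112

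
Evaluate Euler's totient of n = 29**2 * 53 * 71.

φ(3164683) = 3164683 · (1 − 1/29) · (1 − 1/53) · (1 − 1/71)
       = 3164683 · 101920/109127 = 2955680.

2955680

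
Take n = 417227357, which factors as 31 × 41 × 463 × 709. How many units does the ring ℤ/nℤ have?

φ(417227357) = 417227357 · (1 − 1/31) · (1 − 1/41) · (1 − 1/463) · (1 − 1/709)
       = 417227357 · 392515200/417227357 = 392515200.

392515200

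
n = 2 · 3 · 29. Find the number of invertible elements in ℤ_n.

56

φ(2) = 2 − 1 = 1.
φ(3) = 3 − 1 = 2.
φ(29) = 29 − 1 = 28.
Since φ is multiplicative, φ(174) = 1 · 2 · 28 = 56.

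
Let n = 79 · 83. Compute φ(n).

6396

φ(6557) = 6557 · (1 − 1/79) · (1 − 1/83)
       = 6557 · 6396/6557 = 6396.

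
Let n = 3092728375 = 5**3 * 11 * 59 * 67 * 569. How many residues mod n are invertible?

φ(5^3) = 5^2·(5−1) = 25·4 = 100.
φ(11) = 11 − 1 = 10.
φ(59) = 59 − 1 = 58.
φ(67) = 67 − 1 = 66.
φ(569) = 569 − 1 = 568.
Multiply: 100 · 10 · 58 · 66 · 568 = 2174304000.

2174304000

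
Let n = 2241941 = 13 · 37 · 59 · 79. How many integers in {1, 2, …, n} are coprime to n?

φ(13) = 13 − 1 = 12.
φ(37) = 37 − 1 = 36.
φ(59) = 59 − 1 = 58.
φ(79) = 79 − 1 = 78.
Multiply: 12 · 36 · 58 · 78 = 1954368.

1954368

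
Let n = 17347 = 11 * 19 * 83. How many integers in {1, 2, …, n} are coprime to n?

φ(11) = 11 − 1 = 10.
φ(19) = 19 − 1 = 18.
φ(83) = 83 − 1 = 82.
Since φ is multiplicative, φ(17347) = 10 · 18 · 82 = 14760.

14760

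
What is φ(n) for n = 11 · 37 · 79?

28080

φ(32153) = 32153 · (1 − 1/11) · (1 − 1/37) · (1 − 1/79)
       = 32153 · 28080/32153 = 28080.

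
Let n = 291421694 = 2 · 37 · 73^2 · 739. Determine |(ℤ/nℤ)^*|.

φ(291421694) = 291421694 · (1 − 1/2) · (1 − 1/37) · (1 − 1/73) · (1 − 1/739)
       = 291421694 · 1912896/3992078 = 139641408.

139641408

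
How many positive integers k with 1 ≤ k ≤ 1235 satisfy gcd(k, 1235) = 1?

1235 = 5 · 13 · 19.
φ(1235) = 1235 · (1 − 1/5) · (1 − 1/13) · (1 − 1/19)
       = 1235 · 864/1235 = 864.

864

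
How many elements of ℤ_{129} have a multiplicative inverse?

84

Factor 129: 129 = 3 · 43.
φ(129) = 129 · (1 − 1/3) · (1 − 1/43)
       = 129 · 84/129 = 84.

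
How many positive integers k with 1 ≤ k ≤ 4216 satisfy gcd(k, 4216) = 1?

Factor 4216: 4216 = 2^3 * 17 * 31.
φ(2^3) = 2^2·(2−1) = 4·1 = 4.
φ(17) = 17 − 1 = 16.
φ(31) = 31 − 1 = 30.
φ(4216) = 4 × 16 × 30 = 1920.

1920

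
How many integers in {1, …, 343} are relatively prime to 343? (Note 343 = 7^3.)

φ(7^3) = 7^2·(7−1) = 49·6 = 294.

294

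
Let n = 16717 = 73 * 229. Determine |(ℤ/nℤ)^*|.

16416

φ(16717) = 16717 · (1 − 1/73) · (1 − 1/229)
       = 16717 · 16416/16717 = 16416.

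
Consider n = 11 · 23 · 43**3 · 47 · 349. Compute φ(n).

φ(329950790213) = 329950790213 · (1 − 1/11) · (1 − 1/23) · (1 − 1/43) · (1 − 1/47) · (1 − 1/349)
       = 329950790213 · 147913920/178448237 = 273492838080.

273492838080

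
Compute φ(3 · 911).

φ(2733) = 2733 · (1 − 1/3) · (1 − 1/911)
       = 2733 · 1820/2733 = 1820.

1820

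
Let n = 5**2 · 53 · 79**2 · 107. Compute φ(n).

679298880

φ(884817775) = 884817775 · (1 − 1/5) · (1 − 1/53) · (1 − 1/79) · (1 − 1/107)
       = 884817775 · 1719744/2240045 = 679298880.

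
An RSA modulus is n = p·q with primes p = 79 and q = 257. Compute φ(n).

19968

For distinct primes, φ(pq) = (p−1)(q−1) = 78 × 256 = 19968.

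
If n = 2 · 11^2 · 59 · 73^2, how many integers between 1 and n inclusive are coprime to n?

φ(2) = 2 − 1 = 1.
φ(11^2) = 11^1·(11−1) = 11·10 = 110.
φ(59) = 59 − 1 = 58.
φ(73^2) = 73^2 − 73^1 = 5329 − 73 = 5256.
Since φ is multiplicative, φ(76087462) = 1 · 110 · 58 · 5256 = 33533280.

33533280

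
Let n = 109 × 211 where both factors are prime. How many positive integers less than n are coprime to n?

22680

For distinct primes, φ(pq) = (p−1)(q−1) = 108 × 210 = 22680.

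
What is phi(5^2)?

20

φ(5^2) = 5^1·(5−1) = 5·4 = 20.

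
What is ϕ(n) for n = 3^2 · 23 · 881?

φ(3^2) = 3^2 − 3^1 = 9 − 3 = 6.
φ(23) = 23 − 1 = 22.
φ(881) = 881 − 1 = 880.
φ(182367) = 6 × 22 × 880 = 116160.

116160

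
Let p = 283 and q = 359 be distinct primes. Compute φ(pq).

φ(pq) = (p−1)(q−1) = 282 · 358 = 100956.

100956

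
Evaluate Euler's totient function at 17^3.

4624

φ(17^3) = 17^3 − 17^2 = 4913 − 289 = 4624.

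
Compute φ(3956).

1848

3956 = 2**2 × 23 × 43.
φ(3956) = 3956 · (1 − 1/2) · (1 − 1/23) · (1 − 1/43)
       = 3956 · 924/1978 = 1848.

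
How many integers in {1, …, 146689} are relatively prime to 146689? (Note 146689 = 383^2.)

φ(146689) = 146689 · (1 − 1/383)
       = 146689 · 382/383 = 146306.

146306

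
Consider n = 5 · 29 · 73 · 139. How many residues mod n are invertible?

φ(1471315) = 1471315 · (1 − 1/5) · (1 − 1/29) · (1 − 1/73) · (1 − 1/139)
       = 1471315 · 1112832/1471315 = 1112832.

1112832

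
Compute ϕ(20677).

18480

20677 = 23 · 29 · 31.
φ(20677) = 20677 · (1 − 1/23) · (1 − 1/29) · (1 − 1/31)
       = 20677 · 18480/20677 = 18480.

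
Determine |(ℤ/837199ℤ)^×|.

696960

Prime factorization: 837199 = 11**3 × 17 × 37.
φ(11^3) = 11^3 − 11^2 = 1331 − 121 = 1210.
φ(17) = 17 − 1 = 16.
φ(37) = 37 − 1 = 36.
Since φ is multiplicative, φ(837199) = 1210 · 16 · 36 = 696960.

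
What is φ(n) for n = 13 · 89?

1056

φ(1157) = 1157 · (1 − 1/13) · (1 − 1/89)
       = 1157 · 1056/1157 = 1056.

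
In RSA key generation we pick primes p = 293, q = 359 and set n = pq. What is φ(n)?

For distinct primes, φ(pq) = (p−1)(q−1) = 292 × 358 = 104536.

104536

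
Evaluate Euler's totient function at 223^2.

φ(223^2) = 223^2 − 223^1 = 49729 − 223 = 49506.

49506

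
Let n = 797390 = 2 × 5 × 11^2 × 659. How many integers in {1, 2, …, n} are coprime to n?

289520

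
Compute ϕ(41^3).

67240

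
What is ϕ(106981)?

80640

106981 = 7 · 17 · 29 · 31.
φ(106981) = 106981 · (1 − 1/7) · (1 − 1/17) · (1 − 1/29) · (1 − 1/31)
       = 106981 · 80640/106981 = 80640.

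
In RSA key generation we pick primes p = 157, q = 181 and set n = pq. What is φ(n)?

28080

φ(pq) = (p−1)(q−1) = 156 · 180 = 28080.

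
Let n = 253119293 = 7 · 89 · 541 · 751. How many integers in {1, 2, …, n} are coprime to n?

213840000

φ(7) = 7 − 1 = 6.
φ(89) = 89 − 1 = 88.
φ(541) = 541 − 1 = 540.
φ(751) = 751 − 1 = 750.
Multiply: 6 · 88 · 540 · 750 = 213840000.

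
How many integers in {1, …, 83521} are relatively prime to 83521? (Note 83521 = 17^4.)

φ(17^4) = 17^3·(17−1) = 4913·16 = 78608.

78608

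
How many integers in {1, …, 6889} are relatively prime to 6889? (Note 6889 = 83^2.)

6806

φ(83^2) = 83^1·(83−1) = 83·82 = 6806.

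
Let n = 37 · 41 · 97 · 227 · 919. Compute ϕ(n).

φ(30697194337) = 30697194337 · (1 − 1/37) · (1 − 1/41) · (1 − 1/97) · (1 − 1/227) · (1 − 1/919)
       = 30697194337 · 28680376320/30697194337 = 28680376320.

28680376320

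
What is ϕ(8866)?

3600

8866 = 2 · 11 · 13 · 31.
φ(2) = 2 − 1 = 1.
φ(11) = 11 − 1 = 10.
φ(13) = 13 − 1 = 12.
φ(31) = 31 − 1 = 30.
Since φ is multiplicative, φ(8866) = 1 · 10 · 12 · 30 = 3600.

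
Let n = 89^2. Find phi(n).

φ(7921) = 7921 · (1 − 1/89)
       = 7921 · 88/89 = 7832.

7832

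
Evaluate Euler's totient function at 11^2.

φ(121) = 121 · (1 − 1/11)
       = 121 · 10/11 = 110.

110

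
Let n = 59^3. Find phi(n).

201898

φ(59^3) = 59^2·(59−1) = 3481·58 = 201898.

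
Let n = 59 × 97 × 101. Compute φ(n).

φ(59) = 59 − 1 = 58.
φ(97) = 97 − 1 = 96.
φ(101) = 101 − 1 = 100.
Multiply: 58 · 96 · 100 = 556800.

556800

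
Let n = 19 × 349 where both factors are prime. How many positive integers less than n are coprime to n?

φ(19) = 19 − 1 = 18.
φ(349) = 349 − 1 = 348.
Multiply: 18 · 348 = 6264.

6264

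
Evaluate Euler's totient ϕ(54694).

54694 = 2 · 23 · 29 · 41.
φ(54694) = 54694 · (1 − 1/2) · (1 − 1/23) · (1 − 1/29) · (1 − 1/41)
       = 54694 · 24640/54694 = 24640.

24640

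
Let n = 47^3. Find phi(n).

φ(47^3) = 47^2·(47−1) = 2209·46 = 101614.

101614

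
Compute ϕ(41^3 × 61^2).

246098400

φ(256455041) = 256455041 · (1 − 1/41) · (1 − 1/61)
       = 256455041 · 2400/2501 = 246098400.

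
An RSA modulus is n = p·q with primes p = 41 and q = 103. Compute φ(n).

4080

φ(4223) = 4223 · (1 − 1/41) · (1 − 1/103)
       = 4223 · 4080/4223 = 4080.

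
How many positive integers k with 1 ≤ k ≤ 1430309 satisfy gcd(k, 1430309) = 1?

Prime factorization: 1430309 = 29 · 31 · 37 · 43.
φ(29) = 29 − 1 = 28.
φ(31) = 31 − 1 = 30.
φ(37) = 37 − 1 = 36.
φ(43) = 43 − 1 = 42.
Since φ is multiplicative, φ(1430309) = 28 · 30 · 36 · 42 = 1270080.

1270080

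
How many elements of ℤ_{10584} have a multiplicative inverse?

3024

10584 = 2**3 × 3**3 × 7**2.
φ(10584) = 10584 · (1 − 1/2) · (1 − 1/3) · (1 − 1/7)
       = 10584 · 12/42 = 3024.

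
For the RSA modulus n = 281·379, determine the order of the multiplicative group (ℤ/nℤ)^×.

φ(106499) = 106499 · (1 − 1/281) · (1 − 1/379)
       = 106499 · 105840/106499 = 105840.

105840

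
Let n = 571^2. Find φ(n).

325470

φ(326041) = 326041 · (1 − 1/571)
       = 326041 · 570/571 = 325470.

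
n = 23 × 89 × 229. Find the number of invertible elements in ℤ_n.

φ(468763) = 468763 · (1 − 1/23) · (1 − 1/89) · (1 − 1/229)
       = 468763 · 441408/468763 = 441408.

441408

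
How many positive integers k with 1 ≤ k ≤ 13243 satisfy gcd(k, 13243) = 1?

11520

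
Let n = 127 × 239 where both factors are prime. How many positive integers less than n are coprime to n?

For distinct primes, φ(pq) = (p−1)(q−1) = 126 × 238 = 29988.

29988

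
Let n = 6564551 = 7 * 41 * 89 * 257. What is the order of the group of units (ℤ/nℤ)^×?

φ(6564551) = 6564551 · (1 − 1/7) · (1 − 1/41) · (1 − 1/89) · (1 − 1/257)
       = 6564551 · 5406720/6564551 = 5406720.

5406720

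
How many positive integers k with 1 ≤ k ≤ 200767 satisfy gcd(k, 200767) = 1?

155232

First factor: 200767 = 7 × 23 × 29 × 43.
φ(7) = 7 − 1 = 6.
φ(23) = 23 − 1 = 22.
φ(29) = 29 − 1 = 28.
φ(43) = 43 − 1 = 42.
Multiply: 6 · 22 · 28 · 42 = 155232.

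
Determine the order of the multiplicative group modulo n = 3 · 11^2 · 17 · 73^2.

φ(32885259) = 32885259 · (1 − 1/3) · (1 − 1/11) · (1 − 1/17) · (1 − 1/73)
       = 32885259 · 23040/40953 = 18501120.

18501120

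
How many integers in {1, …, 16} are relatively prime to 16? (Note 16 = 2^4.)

8

φ(16) = 16 · (1 − 1/2)
       = 16 · 1/2 = 8.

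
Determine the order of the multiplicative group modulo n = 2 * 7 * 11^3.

7260

φ(2) = 2 − 1 = 1.
φ(7) = 7 − 1 = 6.
φ(11^3) = 11^2·(11−1) = 121·10 = 1210.
Multiply: 1 · 6 · 1210 = 7260.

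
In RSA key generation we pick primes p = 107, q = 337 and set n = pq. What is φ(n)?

35616

For distinct primes, φ(pq) = (p−1)(q−1) = 106 × 336 = 35616.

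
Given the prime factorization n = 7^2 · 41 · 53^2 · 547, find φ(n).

2528023680

φ(7^2) = 7^2 − 7^1 = 49 − 7 = 42.
φ(41) = 41 − 1 = 40.
φ(53^2) = 53^1·(53−1) = 53·52 = 2756.
φ(547) = 547 − 1 = 546.
φ(3086874707) = 42 × 40 × 2756 × 546 = 2528023680.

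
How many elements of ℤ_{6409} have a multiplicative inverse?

5376

First factor: 6409 = 13 * 17 * 29.
φ(6409) = 6409 · (1 − 1/13) · (1 − 1/17) · (1 − 1/29)
       = 6409 · 5376/6409 = 5376.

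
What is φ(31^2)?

φ(961) = 961 · (1 − 1/31)
       = 961 · 30/31 = 930.

930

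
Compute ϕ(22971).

Factor 22971: 22971 = 3 * 13 * 19 * 31.
φ(3) = 3 − 1 = 2.
φ(13) = 13 − 1 = 12.
φ(19) = 19 − 1 = 18.
φ(31) = 31 − 1 = 30.
φ(22971) = 2 × 12 × 18 × 30 = 12960.

12960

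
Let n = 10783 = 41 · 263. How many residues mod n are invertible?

10480

φ(41) = 41 − 1 = 40.
φ(263) = 263 − 1 = 262.
φ(10783) = 40 × 262 = 10480.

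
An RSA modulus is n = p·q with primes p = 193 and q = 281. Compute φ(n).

φ(pq) = (p−1)(q−1) = 192 · 280 = 53760.

53760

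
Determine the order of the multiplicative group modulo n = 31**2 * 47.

φ(31^2) = 31^2 − 31^1 = 961 − 31 = 930.
φ(47) = 47 − 1 = 46.
Multiply: 930 · 46 = 42780.

42780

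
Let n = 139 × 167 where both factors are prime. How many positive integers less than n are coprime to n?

22908

φ(139) = 139 − 1 = 138.
φ(167) = 167 − 1 = 166.
Multiply: 138 · 166 = 22908.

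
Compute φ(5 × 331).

1320

φ(1655) = 1655 · (1 − 1/5) · (1 − 1/331)
       = 1655 · 1320/1655 = 1320.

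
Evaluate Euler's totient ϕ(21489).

12096

First factor: 21489 = 3 * 13 * 19 * 29.
φ(21489) = 21489 · (1 − 1/3) · (1 − 1/13) · (1 − 1/19) · (1 − 1/29)
       = 21489 · 12096/21489 = 12096.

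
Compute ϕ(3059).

Factor 3059: 3059 = 7 · 19 · 23.
φ(3059) = 3059 · (1 − 1/7) · (1 − 1/19) · (1 − 1/23)
       = 3059 · 2376/3059 = 2376.

2376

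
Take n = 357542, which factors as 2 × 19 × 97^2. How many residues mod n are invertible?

φ(357542) = 357542 · (1 − 1/2) · (1 − 1/19) · (1 − 1/97)
       = 357542 · 1728/3686 = 167616.

167616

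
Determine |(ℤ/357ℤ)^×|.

192

Prime factorization: 357 = 3 · 7 · 17.
φ(3) = 3 − 1 = 2.
φ(7) = 7 − 1 = 6.
φ(17) = 17 − 1 = 16.
Multiply: 2 · 6 · 16 = 192.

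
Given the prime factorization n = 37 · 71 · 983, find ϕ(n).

2474640

φ(37) = 37 − 1 = 36.
φ(71) = 71 − 1 = 70.
φ(983) = 983 − 1 = 982.
φ(2582341) = 36 × 70 × 982 = 2474640.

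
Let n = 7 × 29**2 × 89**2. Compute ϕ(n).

38157504

φ(7) = 7 − 1 = 6.
φ(29^2) = 29^2 − 29^1 = 841 − 29 = 812.
φ(89^2) = 89^1·(89−1) = 89·88 = 7832.
Multiply: 6 · 812 · 7832 = 38157504.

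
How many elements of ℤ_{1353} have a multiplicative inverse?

800

Factor 1353: 1353 = 3 × 11 × 41.
φ(1353) = 1353 · (1 − 1/3) · (1 − 1/11) · (1 − 1/41)
       = 1353 · 800/1353 = 800.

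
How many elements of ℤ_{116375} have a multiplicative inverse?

First factor: 116375 = 5**3 * 7**2 * 19.
φ(5^3) = 5^2·(5−1) = 25·4 = 100.
φ(7^2) = 7^1·(7−1) = 7·6 = 42.
φ(19) = 19 − 1 = 18.
φ(116375) = 100 × 42 × 18 = 75600.

75600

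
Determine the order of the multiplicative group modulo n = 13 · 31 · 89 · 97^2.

φ(337472603) = 337472603 · (1 − 1/13) · (1 − 1/31) · (1 − 1/89) · (1 − 1/97)
       = 337472603 · 3041280/3479099 = 295004160.

295004160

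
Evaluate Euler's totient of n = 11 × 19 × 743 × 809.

φ(11) = 11 − 1 = 10.
φ(19) = 19 − 1 = 18.
φ(743) = 743 − 1 = 742.
φ(809) = 809 − 1 = 808.
Multiply: 10 · 18 · 742 · 808 = 107916480.

107916480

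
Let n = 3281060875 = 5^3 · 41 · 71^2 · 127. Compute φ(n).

2504880000

φ(3281060875) = 3281060875 · (1 − 1/5) · (1 − 1/41) · (1 − 1/71) · (1 − 1/127)
       = 3281060875 · 1411200/1848485 = 2504880000.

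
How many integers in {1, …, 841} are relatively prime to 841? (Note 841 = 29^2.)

812

φ(841) = 841 · (1 − 1/29)
       = 841 · 28/29 = 812.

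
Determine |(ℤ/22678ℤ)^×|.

9856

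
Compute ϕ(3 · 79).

156

φ(3) = 3 − 1 = 2.
φ(79) = 79 − 1 = 78.
Since φ is multiplicative, φ(237) = 2 · 78 = 156.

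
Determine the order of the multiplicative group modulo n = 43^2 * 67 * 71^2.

592404120

φ(624494203) = 624494203 · (1 − 1/43) · (1 − 1/67) · (1 − 1/71)
       = 624494203 · 194040/204551 = 592404120.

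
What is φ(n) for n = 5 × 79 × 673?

209664

φ(5) = 5 − 1 = 4.
φ(79) = 79 − 1 = 78.
φ(673) = 673 − 1 = 672.
Since φ is multiplicative, φ(265835) = 4 · 78 · 672 = 209664.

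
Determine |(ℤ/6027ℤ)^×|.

3360

Prime factorization: 6027 = 3 · 7^2 · 41.
φ(3) = 3 − 1 = 2.
φ(7^2) = 7^2 − 7^1 = 49 − 7 = 42.
φ(41) = 41 − 1 = 40.
Since φ is multiplicative, φ(6027) = 2 · 42 · 40 = 3360.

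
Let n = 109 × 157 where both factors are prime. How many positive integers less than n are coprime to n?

16848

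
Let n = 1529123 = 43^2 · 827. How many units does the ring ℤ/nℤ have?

φ(1529123) = 1529123 · (1 − 1/43) · (1 − 1/827)
       = 1529123 · 34692/35561 = 1491756.

1491756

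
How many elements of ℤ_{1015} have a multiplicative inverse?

672

Prime factorization: 1015 = 5 × 7 × 29.
φ(1015) = 1015 · (1 − 1/5) · (1 − 1/7) · (1 − 1/29)
       = 1015 · 672/1015 = 672.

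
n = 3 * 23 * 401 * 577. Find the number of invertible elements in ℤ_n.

φ(15965013) = 15965013 · (1 − 1/3) · (1 − 1/23) · (1 − 1/401) · (1 − 1/577)
       = 15965013 · 10137600/15965013 = 10137600.

10137600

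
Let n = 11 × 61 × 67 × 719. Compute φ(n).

28432800

φ(32324083) = 32324083 · (1 − 1/11) · (1 − 1/61) · (1 − 1/67) · (1 − 1/719)
       = 32324083 · 28432800/32324083 = 28432800.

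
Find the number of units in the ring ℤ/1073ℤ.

Prime factorization: 1073 = 29 · 37.
φ(29) = 29 − 1 = 28.
φ(37) = 37 − 1 = 36.
φ(1073) = 28 × 36 = 1008.

1008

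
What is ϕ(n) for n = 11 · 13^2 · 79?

φ(11) = 11 − 1 = 10.
φ(13^2) = 13^2 − 13^1 = 169 − 13 = 156.
φ(79) = 79 − 1 = 78.
Since φ is multiplicative, φ(146861) = 10 · 156 · 78 = 121680.

121680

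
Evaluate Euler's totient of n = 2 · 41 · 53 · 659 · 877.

1198928640

φ(2) = 2 − 1 = 1.
φ(41) = 41 − 1 = 40.
φ(53) = 53 − 1 = 52.
φ(659) = 659 − 1 = 658.
φ(877) = 877 − 1 = 876.
φ(2511740278) = 1 × 40 × 52 × 658 × 876 = 1198928640.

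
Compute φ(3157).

2400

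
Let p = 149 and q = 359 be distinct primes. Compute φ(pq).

52984

φ(149) = 149 − 1 = 148.
φ(359) = 359 − 1 = 358.
Multiply: 148 · 358 = 52984.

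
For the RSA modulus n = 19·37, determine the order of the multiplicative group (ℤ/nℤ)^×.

648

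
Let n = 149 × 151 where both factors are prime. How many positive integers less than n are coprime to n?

22200

φ(n) = (p − 1)(q − 1) = (149−1)(151−1) = 148·150 = 22200.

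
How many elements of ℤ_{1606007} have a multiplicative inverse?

Factor 1606007: 1606007 = 13**3 · 17 · 43.
φ(1606007) = 1606007 · (1 − 1/13) · (1 − 1/17) · (1 − 1/43)
       = 1606007 · 8064/9503 = 1362816.

1362816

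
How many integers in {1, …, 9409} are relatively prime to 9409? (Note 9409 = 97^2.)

9312

φ(9409) = 9409 · (1 − 1/97)
       = 9409 · 96/97 = 9312.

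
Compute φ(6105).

2880

Factor 6105: 6105 = 3 · 5 · 11 · 37.
φ(6105) = 6105 · (1 − 1/3) · (1 − 1/5) · (1 − 1/11) · (1 − 1/37)
       = 6105 · 2880/6105 = 2880.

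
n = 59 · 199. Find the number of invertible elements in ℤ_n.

11484

φ(11741) = 11741 · (1 − 1/59) · (1 − 1/199)
       = 11741 · 11484/11741 = 11484.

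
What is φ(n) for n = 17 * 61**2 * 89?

5153280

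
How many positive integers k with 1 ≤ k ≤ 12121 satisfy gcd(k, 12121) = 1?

10560

Prime factorization: 12121 = 17 · 23 · 31.
φ(12121) = 12121 · (1 − 1/17) · (1 − 1/23) · (1 − 1/31)
       = 12121 · 10560/12121 = 10560.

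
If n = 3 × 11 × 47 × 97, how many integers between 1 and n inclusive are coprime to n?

φ(150447) = 150447 · (1 − 1/3) · (1 − 1/11) · (1 − 1/47) · (1 − 1/97)
       = 150447 · 88320/150447 = 88320.

88320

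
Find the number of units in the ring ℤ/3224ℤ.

3224 = 2^3 · 13 · 31.
φ(3224) = 3224 · (1 − 1/2) · (1 − 1/13) · (1 − 1/31)
       = 3224 · 360/806 = 1440.

1440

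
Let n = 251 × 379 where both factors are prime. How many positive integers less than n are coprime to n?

φ(n) = (p − 1)(q − 1) = (251−1)(379−1) = 250·378 = 94500.

94500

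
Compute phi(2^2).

φ(2^2) = 2^1·(2−1) = 2·1 = 2.

2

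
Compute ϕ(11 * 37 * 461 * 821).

φ(154041767) = 154041767 · (1 − 1/11) · (1 − 1/37) · (1 − 1/461) · (1 − 1/821)
       = 154041767 · 135792000/154041767 = 135792000.

135792000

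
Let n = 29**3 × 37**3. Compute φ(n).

1160539632

φ(1235376017) = 1235376017 · (1 − 1/29) · (1 − 1/37)
       = 1235376017 · 1008/1073 = 1160539632.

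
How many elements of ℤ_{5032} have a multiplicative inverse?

2304

Factor 5032: 5032 = 2**3 · 17 · 37.
φ(2^3) = 2^2·(2−1) = 4·1 = 4.
φ(17) = 17 − 1 = 16.
φ(37) = 37 − 1 = 36.
Since φ is multiplicative, φ(5032) = 4 · 16 · 36 = 2304.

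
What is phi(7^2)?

φ(7^2) = 7^2 − 7^1 = 49 − 7 = 42.

42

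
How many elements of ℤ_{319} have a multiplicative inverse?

280

First factor: 319 = 11 · 29.
φ(11) = 11 − 1 = 10.
φ(29) = 29 − 1 = 28.
φ(319) = 10 × 28 = 280.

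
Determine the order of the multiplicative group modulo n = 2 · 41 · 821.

32800

φ(67322) = 67322 · (1 − 1/2) · (1 − 1/41) · (1 − 1/821)
       = 67322 · 32800/67322 = 32800.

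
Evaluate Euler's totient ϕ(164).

Prime factorization: 164 = 2^2 × 41.
φ(2^2) = 2^1·(2−1) = 2·1 = 2.
φ(41) = 41 − 1 = 40.
Since φ is multiplicative, φ(164) = 2 · 40 = 80.

80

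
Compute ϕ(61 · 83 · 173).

φ(61) = 61 − 1 = 60.
φ(83) = 83 − 1 = 82.
φ(173) = 173 − 1 = 172.
Since φ is multiplicative, φ(875899) = 60 · 82 · 172 = 846240.

846240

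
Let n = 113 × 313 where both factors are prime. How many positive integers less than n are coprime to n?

34944

φ(pq) = (p−1)(q−1) = 112 · 312 = 34944.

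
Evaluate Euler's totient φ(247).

First factor: 247 = 13 · 19.
φ(13) = 13 − 1 = 12.
φ(19) = 19 − 1 = 18.
φ(247) = 12 × 18 = 216.

216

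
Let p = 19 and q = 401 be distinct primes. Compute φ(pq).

7200

φ(pq) = (p−1)(q−1) = 18 · 400 = 7200.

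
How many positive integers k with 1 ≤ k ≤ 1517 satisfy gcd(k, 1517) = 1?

First factor: 1517 = 37 * 41.
φ(1517) = 1517 · (1 − 1/37) · (1 − 1/41)
       = 1517 · 1440/1517 = 1440.

1440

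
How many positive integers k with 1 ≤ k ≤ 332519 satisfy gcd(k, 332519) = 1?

272160

332519 = 11 * 19 * 37 * 43.
φ(332519) = 332519 · (1 − 1/11) · (1 − 1/19) · (1 − 1/37) · (1 − 1/43)
       = 332519 · 272160/332519 = 272160.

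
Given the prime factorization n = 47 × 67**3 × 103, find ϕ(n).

φ(47) = 47 − 1 = 46.
φ(67^3) = 67^3 − 67^2 = 300763 − 4489 = 296274.
φ(103) = 103 − 1 = 102.
Since φ is multiplicative, φ(1455993683) = 46 · 296274 · 102 = 1390117608.

1390117608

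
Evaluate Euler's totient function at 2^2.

φ(4) = 4 · (1 − 1/2)
       = 4 · 1/2 = 2.

2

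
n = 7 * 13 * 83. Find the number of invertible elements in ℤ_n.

5904

φ(7553) = 7553 · (1 − 1/7) · (1 − 1/13) · (1 − 1/83)
       = 7553 · 5904/7553 = 5904.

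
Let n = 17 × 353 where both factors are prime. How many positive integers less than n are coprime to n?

For distinct primes, φ(pq) = (p−1)(q−1) = 16 × 352 = 5632.

5632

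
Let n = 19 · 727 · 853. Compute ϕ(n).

11133936

φ(19) = 19 − 1 = 18.
φ(727) = 727 − 1 = 726.
φ(853) = 853 − 1 = 852.
φ(11782489) = 18 × 726 × 852 = 11133936.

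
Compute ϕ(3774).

3774 = 2 · 3 · 17 · 37.
φ(3774) = 3774 · (1 − 1/2) · (1 − 1/3) · (1 − 1/17) · (1 − 1/37)
       = 3774 · 1152/3774 = 1152.

1152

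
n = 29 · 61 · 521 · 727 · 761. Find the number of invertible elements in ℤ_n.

φ(29) = 29 − 1 = 28.
φ(61) = 61 − 1 = 60.
φ(521) = 521 − 1 = 520.
φ(727) = 727 − 1 = 726.
φ(761) = 761 − 1 = 760.
Multiply: 28 · 60 · 520 · 726 · 760 = 482017536000.

482017536000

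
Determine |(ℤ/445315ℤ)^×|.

Prime factorization: 445315 = 5 · 13^2 · 17 · 31.
φ(445315) = 445315 · (1 − 1/5) · (1 − 1/13) · (1 − 1/17) · (1 − 1/31)
       = 445315 · 23040/34255 = 299520.

299520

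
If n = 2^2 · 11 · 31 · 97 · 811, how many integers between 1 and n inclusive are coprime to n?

46656000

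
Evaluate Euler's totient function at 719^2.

φ(516961) = 516961 · (1 − 1/719)
       = 516961 · 718/719 = 516242.

516242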